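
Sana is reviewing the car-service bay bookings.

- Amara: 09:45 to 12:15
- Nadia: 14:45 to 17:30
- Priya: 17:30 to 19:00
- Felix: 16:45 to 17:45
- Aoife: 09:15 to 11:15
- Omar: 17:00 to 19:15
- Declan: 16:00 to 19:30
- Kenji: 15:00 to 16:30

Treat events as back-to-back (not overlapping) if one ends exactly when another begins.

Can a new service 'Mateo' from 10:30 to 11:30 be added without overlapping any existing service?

No — it overlaps Amara, Aoife

Aoife: starts 09:15 before Mateo ends 11:30, and ends 11:15 after Mateo starts 10:30 → overlap.
Amara: starts 09:45 before Mateo ends 11:30, and ends 12:15 after Mateo starts 10:30 → overlap.
Nadia: starts 14:45 at or after Mateo ends 11:30 → clear.
Kenji: starts 15:00 at or after Mateo ends 11:30 → clear.
Declan: starts 16:00 at or after Mateo ends 11:30 → clear.
Felix: starts 16:45 at or after Mateo ends 11:30 → clear.
Omar: starts 17:00 at or after Mateo ends 11:30 → clear.
Priya: starts 17:30 at or after Mateo ends 11:30 → clear.
Mateo overlaps Amara, Aoife.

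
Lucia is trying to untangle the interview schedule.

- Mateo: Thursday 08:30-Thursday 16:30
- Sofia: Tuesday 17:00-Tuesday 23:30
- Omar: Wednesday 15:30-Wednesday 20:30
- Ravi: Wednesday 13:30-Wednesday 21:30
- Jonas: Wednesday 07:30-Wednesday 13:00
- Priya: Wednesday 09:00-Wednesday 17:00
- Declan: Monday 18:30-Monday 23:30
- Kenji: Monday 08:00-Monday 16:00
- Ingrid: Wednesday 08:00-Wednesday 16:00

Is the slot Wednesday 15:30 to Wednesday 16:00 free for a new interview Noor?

Kenji: ends Monday 16:00 at or before Noor starts Wednesday 15:30 → clear.
Declan: ends Monday 23:30 at or before Noor starts Wednesday 15:30 → clear.
Sofia: ends Tuesday 23:30 at or before Noor starts Wednesday 15:30 → clear.
Jonas: ends Wednesday 13:00 at or before Noor starts Wednesday 15:30 → clear.
Ingrid: starts Wednesday 08:00 before Noor ends Wednesday 16:00, and ends Wednesday 16:00 after Noor starts Wednesday 15:30 → overlap.
Priya: starts Wednesday 09:00 before Noor ends Wednesday 16:00, and ends Wednesday 17:00 after Noor starts Wednesday 15:30 → overlap.
Ravi: starts Wednesday 13:30 before Noor ends Wednesday 16:00, and ends Wednesday 21:30 after Noor starts Wednesday 15:30 → overlap.
Omar: starts Wednesday 15:30 before Noor ends Wednesday 16:00, and ends Wednesday 20:30 after Noor starts Wednesday 15:30 → overlap.
Mateo: starts Thursday 08:30 at or after Noor ends Wednesday 16:00 → clear.
Noor overlaps Priya, Ravi, Ingrid, Omar.

No — it overlaps Ingrid, Omar, Priya, Ravi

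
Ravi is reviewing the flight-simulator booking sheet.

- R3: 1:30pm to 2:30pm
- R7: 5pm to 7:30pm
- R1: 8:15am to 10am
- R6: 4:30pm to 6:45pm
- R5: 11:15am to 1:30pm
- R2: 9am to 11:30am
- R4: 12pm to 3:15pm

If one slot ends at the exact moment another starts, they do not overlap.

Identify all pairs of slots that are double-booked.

Two intervals overlap when each starts before the other ends.
Sorted by start: R1, R2, R5, R4, R3, R6, R7.
R2 starts before R1 ends → R1 and R2 overlap.
R5 starts after R1 ends — done with R1.
R5 starts before R2 ends → R2 and R5 overlap.
R4 starts after R2 ends — done with R2.
R4 starts before R5 ends → R5 and R4 overlap.
R3 starts exactly when R5 ends (back-to-back, no overlap) — done with R5.
R3 starts before R4 ends → R4 and R3 overlap.
R6 starts after R4 ends — done with R4.
R6 starts after R3 ends — done with R3.
R7 starts before R6 ends → R6 and R7 overlap.

R1 & R2, R2 & R5, R3 & R4, R4 & R5, R6 & R7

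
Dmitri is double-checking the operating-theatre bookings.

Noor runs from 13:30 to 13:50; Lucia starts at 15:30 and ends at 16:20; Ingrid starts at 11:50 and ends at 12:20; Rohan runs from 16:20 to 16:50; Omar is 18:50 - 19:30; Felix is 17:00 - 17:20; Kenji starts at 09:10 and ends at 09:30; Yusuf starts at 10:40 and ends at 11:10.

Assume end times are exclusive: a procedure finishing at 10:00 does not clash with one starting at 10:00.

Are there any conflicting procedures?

Check each pair: they overlap iff neither finishes before the other starts.
Sorted by start: Kenji, Yusuf, Ingrid, Noor, Lucia, Rohan, Felix, Omar.
Yusuf starts after Kenji ends; Kenji is clear from here.
Ingrid starts after Yusuf ends; Yusuf is clear from here.
Noor starts after Ingrid ends; Ingrid is clear from here.
Lucia starts after Noor ends; Noor is clear from here.
Rohan starts exactly when Lucia ends (back-to-back, no overlap); Lucia is clear from here.
Felix starts after Rohan ends; Rohan is clear from here.
Omar starts after Felix ends.
Every pair is clear; the schedule has no overlaps.

No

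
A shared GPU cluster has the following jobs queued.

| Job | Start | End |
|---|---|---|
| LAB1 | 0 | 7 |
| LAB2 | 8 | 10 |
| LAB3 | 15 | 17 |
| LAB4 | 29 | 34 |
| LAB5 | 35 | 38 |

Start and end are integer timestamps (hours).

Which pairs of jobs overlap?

Sorted by start: LAB1, LAB2, LAB3, LAB4, LAB5.
LAB2 starts after LAB1 ends, so LAB1 has no further overlaps.
LAB3 starts after LAB2 ends, so LAB2 has no further overlaps.
LAB4 starts after LAB3 ends, so LAB3 has no further overlaps.
LAB5 starts after LAB4 ends.

no overlapping pairs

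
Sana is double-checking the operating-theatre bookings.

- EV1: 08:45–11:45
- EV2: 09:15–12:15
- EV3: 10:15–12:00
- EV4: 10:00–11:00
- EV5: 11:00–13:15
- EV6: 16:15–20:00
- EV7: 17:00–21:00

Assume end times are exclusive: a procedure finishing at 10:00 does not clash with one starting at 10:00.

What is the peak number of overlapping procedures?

Walk through starts and ends in time order (an end at T is processed before a start at T):
08:45 start EV1 → 1
09:15 start EV2 → 2
10:00 start EV4 → 3
10:15 start EV3 → 4
11:00 end EV4 → 3
11:00 start EV5 → 4
11:45 end EV1 → 3
12:00 end EV3 → 2
12:15 end EV2 → 1
13:15 end EV5 → 0
16:15 start EV6 → 1
17:00 start EV7 → 2
20:00 end EV6 → 1
21:00 end EV7 → 0
Peak is 4, at 10:15 (EV1, EV2, EV3, EV4).

4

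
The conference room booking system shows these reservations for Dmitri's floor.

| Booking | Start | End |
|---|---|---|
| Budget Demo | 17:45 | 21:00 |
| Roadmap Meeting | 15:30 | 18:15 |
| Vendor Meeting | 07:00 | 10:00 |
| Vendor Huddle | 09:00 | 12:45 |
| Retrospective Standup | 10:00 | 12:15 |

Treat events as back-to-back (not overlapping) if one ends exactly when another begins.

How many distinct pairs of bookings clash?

3

Sorted by start: Vendor Meeting, Vendor Huddle, Retrospective Standup, Roadmap Meeting, Budget Demo.
Vendor Huddle starts before Vendor Meeting ends → Vendor Meeting and Vendor Huddle overlap.
Retrospective Standup starts exactly when Vendor Meeting ends (back-to-back, no overlap), so Vendor Meeting has no further overlaps.
Retrospective Standup starts before Vendor Huddle ends → Vendor Huddle and Retrospective Standup overlap.
Roadmap Meeting starts after Vendor Huddle ends, so Vendor Huddle has no further overlaps.
Roadmap Meeting starts after Retrospective Standup ends, so Retrospective Standup has no further overlaps.
Budget Demo starts before Roadmap Meeting ends → Roadmap Meeting and Budget Demo overlap.
Overlapping pairs: Budget Demo & Roadmap Meeting, Retrospective Standup & Vendor Huddle, Vendor Huddle & Vendor Meeting — 3 in total.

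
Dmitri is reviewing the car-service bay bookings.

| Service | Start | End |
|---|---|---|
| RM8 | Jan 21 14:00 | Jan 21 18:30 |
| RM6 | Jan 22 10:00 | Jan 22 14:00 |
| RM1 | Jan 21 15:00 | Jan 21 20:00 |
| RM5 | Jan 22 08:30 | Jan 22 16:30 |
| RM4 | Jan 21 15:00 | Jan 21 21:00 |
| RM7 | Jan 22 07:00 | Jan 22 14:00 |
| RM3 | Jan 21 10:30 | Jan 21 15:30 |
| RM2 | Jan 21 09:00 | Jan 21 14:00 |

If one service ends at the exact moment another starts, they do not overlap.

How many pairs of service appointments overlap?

Two intervals overlap when each starts before the other ends.
Sorted by start: RM2, RM3, RM8, RM1, RM4, RM7, RM5, RM6.
RM3 starts before RM2 ends → RM2 and RM3 overlap.
RM8 starts exactly when RM2 ends (back-to-back, no overlap), so RM2 has no further overlaps.
RM8 starts before RM3 ends → RM3 and RM8 overlap.
RM1 starts before RM3 ends → RM3 and RM1 overlap.
RM4 starts before RM3 ends → RM3 and RM4 overlap.
RM7 starts after RM3 ends, so RM3 has no further overlaps.
RM1 starts before RM8 ends → RM8 and RM1 overlap.
RM4 starts before RM8 ends → RM8 and RM4 overlap.
RM7 starts after RM8 ends, so RM8 has no further overlaps.
RM4 starts before RM1 ends → RM1 and RM4 overlap.
RM7 starts after RM1 ends, so RM1 has no further overlaps.
RM7 starts after RM4 ends, so RM4 has no further overlaps.
RM5 starts before RM7 ends → RM7 and RM5 overlap.
RM6 starts before RM7 ends → RM7 and RM6 overlap.
RM6 starts before RM5 ends → RM5 and RM6 overlap.
Overlapping pairs: RM1 & RM3, RM1 & RM4, RM1 & RM8, RM2 & RM3, RM3 & RM4, RM3 & RM8, RM4 & RM8, RM5 & RM6, RM5 & RM7, RM6 & RM7 — 10 in total.

10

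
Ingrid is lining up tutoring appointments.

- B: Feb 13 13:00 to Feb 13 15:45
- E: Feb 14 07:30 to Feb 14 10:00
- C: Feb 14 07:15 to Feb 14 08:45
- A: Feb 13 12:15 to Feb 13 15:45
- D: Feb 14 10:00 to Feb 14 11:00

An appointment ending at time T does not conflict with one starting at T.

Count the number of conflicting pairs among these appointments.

Sorted by start: A, B, C, E, D.
B starts before A ends → A and B overlap.
C starts after A ends; A is clear from here.
C starts after B ends; B is clear from here.
E starts before C ends → C and E overlap.
D starts after C ends.
D starts exactly when E ends (back-to-back, no overlap).
Overlapping pairs: A & B, C & E — 2 in total.

2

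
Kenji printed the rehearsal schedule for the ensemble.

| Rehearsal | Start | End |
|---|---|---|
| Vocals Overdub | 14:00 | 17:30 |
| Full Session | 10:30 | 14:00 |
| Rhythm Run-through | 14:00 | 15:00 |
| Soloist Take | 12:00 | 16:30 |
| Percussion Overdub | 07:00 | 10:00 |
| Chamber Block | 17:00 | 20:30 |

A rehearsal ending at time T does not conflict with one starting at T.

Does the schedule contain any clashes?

Yes

Sorted by start: Percussion Overdub, Full Session, Soloist Take, Vocals Overdub, Rhythm Run-through, Chamber Block.
Full Session starts after Percussion Overdub ends, so nothing later overlaps Percussion Overdub either.
Soloist Take starts before Full Session ends → Full Session and Soloist Take overlap.
That's a conflict, so the schedule is not conflict-free.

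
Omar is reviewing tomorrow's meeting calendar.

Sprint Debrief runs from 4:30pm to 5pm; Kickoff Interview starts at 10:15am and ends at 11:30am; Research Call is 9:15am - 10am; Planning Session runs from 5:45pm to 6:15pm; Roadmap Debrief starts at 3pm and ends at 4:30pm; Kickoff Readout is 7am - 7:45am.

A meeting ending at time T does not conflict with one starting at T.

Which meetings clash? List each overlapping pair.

no overlapping pairs

Sorted by start: Kickoff Readout, Research Call, Kickoff Interview, Roadmap Debrief, Sprint Debrief, Planning Session.
Research Call starts after Kickoff Readout ends, so nothing later overlaps Kickoff Readout either.
Kickoff Interview starts after Research Call ends, so nothing later overlaps Research Call either.
Roadmap Debrief starts after Kickoff Interview ends, so nothing later overlaps Kickoff Interview either.
Sprint Debrief starts exactly when Roadmap Debrief ends (back-to-back, no overlap), so nothing later overlaps Roadmap Debrief either.
Planning Session starts after Sprint Debrief ends.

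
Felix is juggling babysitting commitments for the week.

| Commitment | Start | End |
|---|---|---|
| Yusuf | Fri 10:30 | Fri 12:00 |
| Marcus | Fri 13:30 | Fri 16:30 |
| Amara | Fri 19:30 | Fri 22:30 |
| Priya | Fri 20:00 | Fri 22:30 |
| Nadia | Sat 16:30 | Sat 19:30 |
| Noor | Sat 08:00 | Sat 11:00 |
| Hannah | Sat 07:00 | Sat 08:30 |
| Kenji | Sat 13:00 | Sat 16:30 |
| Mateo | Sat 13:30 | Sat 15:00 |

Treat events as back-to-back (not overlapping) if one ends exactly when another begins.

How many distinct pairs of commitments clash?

3

Sorted by start: Yusuf, Marcus, Amara, Priya, Hannah, Noor, Kenji, Mateo, Nadia.
Marcus starts after Yusuf ends — done with Yusuf.
Amara starts after Marcus ends — done with Marcus.
Priya starts before Amara ends → Amara and Priya overlap.
Hannah starts after Amara ends — done with Amara.
Hannah starts after Priya ends — done with Priya.
Noor starts before Hannah ends → Hannah and Noor overlap.
Kenji starts after Hannah ends — done with Hannah.
Kenji starts after Noor ends — done with Noor.
Mateo starts before Kenji ends → Kenji and Mateo overlap.
Nadia starts exactly when Kenji ends (back-to-back, no overlap).
Nadia starts after Mateo ends.
Overlapping pairs: Amara & Priya, Hannah & Noor, Kenji & Mateo — 3 in total.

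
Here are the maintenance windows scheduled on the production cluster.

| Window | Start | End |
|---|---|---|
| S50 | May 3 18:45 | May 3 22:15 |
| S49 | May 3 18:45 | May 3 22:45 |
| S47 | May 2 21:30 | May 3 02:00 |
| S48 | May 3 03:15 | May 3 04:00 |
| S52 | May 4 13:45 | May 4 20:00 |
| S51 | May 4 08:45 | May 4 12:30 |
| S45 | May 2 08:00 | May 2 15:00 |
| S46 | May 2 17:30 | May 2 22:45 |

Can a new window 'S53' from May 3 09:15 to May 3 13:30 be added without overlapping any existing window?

S45: ends May 2 15:00 at or before S53 starts May 3 09:15 → clear.
S46: ends May 2 22:45 at or before S53 starts May 3 09:15 → clear.
S47: ends May 3 02:00 at or before S53 starts May 3 09:15 → clear.
S48: ends May 3 04:00 at or before S53 starts May 3 09:15 → clear.
S49: starts May 3 18:45 at or after S53 ends May 3 13:30 → clear.
S50: starts May 3 18:45 at or after S53 ends May 3 13:30 → clear.
S51: starts May 4 08:45 at or after S53 ends May 3 13:30 → clear.
S52: starts May 4 13:45 at or after S53 ends May 3 13:30 → clear.

Yes — the slot is free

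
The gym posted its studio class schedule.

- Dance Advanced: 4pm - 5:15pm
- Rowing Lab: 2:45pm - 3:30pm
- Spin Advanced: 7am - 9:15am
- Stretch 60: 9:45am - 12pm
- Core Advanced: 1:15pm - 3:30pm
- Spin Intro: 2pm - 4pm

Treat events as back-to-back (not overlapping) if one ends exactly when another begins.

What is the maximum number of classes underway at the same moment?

Sort all start/end points and keep a running count:
7am start Spin Advanced → 1
9:15am end Spin Advanced → 0
9:45am start Stretch 60 → 1
12pm end Stretch 60 → 0
1:15pm start Core Advanced → 1
2pm start Spin Intro → 2
2:45pm start Rowing Lab → 3
3:30pm end Core Advanced → 2
3:30pm end Rowing Lab → 1
4pm end Spin Intro → 0
4pm start Dance Advanced → 1
5:15pm end Dance Advanced → 0
Peak is 3, at 2:45pm (Core Advanced, Rowing Lab, Spin Intro).

3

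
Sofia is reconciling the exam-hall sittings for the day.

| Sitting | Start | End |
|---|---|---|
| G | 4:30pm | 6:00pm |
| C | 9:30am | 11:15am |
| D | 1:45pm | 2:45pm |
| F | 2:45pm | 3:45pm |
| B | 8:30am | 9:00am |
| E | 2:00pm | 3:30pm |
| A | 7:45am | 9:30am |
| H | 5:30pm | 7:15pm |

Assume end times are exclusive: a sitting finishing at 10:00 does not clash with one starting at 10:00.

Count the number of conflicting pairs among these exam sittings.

4

Sorted by start: A, B, C, D, E, F, G, H.
B starts before A ends → A and B overlap.
C starts exactly when A ends (back-to-back, no overlap), so A has no further overlaps.
C starts after B ends, so B has no further overlaps.
D starts after C ends, so C has no further overlaps.
E starts before D ends → D and E overlap.
F starts exactly when D ends (back-to-back, no overlap), so D has no further overlaps.
F starts before E ends → E and F overlap.
G starts after E ends, so E has no further overlaps.
G starts after F ends, so F has no further overlaps.
H starts before G ends → G and H overlap.
Overlapping pairs: A & B, D & E, E & F, G & H — 4 in total.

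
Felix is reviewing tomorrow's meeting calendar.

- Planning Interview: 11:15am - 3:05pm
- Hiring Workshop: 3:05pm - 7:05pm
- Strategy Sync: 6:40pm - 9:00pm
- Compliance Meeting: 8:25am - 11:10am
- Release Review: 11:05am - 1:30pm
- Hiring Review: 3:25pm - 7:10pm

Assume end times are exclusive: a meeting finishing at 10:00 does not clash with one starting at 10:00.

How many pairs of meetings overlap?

Sorted by start: Compliance Meeting, Release Review, Planning Interview, Hiring Workshop, Hiring Review, Strategy Sync.
Release Review starts before Compliance Meeting ends → Compliance Meeting and Release Review overlap.
Planning Interview starts after Compliance Meeting ends — done with Compliance Meeting.
Planning Interview starts before Release Review ends → Release Review and Planning Interview overlap.
Hiring Workshop starts after Release Review ends — done with Release Review.
Hiring Workshop starts exactly when Planning Interview ends (back-to-back, no overlap) — done with Planning Interview.
Hiring Review starts before Hiring Workshop ends → Hiring Workshop and Hiring Review overlap.
Strategy Sync starts before Hiring Workshop ends → Hiring Workshop and Strategy Sync overlap.
Strategy Sync starts before Hiring Review ends → Hiring Review and Strategy Sync overlap.
Overlapping pairs: Compliance Meeting & Release Review, Hiring Review & Hiring Workshop, Hiring Review & Strategy Sync, Hiring Workshop & Strategy Sync, Planning Interview & Release Review — 5 in total.

5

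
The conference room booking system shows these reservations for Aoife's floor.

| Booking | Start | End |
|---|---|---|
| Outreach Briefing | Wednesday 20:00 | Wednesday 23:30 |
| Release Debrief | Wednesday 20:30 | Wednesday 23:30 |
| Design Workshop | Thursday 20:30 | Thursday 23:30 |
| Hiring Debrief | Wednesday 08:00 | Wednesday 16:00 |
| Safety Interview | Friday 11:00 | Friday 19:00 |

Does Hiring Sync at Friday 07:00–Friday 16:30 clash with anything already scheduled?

Yes — it overlaps Safety Interview

Hiring Debrief: ends Wednesday 16:00 at or before Hiring Sync starts Friday 07:00 → clear.
Outreach Briefing: ends Wednesday 23:30 at or before Hiring Sync starts Friday 07:00 → clear.
Release Debrief: ends Wednesday 23:30 at or before Hiring Sync starts Friday 07:00 → clear.
Design Workshop: ends Thursday 23:30 at or before Hiring Sync starts Friday 07:00 → clear.
Safety Interview: starts Friday 11:00 before Hiring Sync ends Friday 16:30, and ends Friday 19:00 after Hiring Sync starts Friday 07:00 → overlap.
Hiring Sync overlaps Safety Interview.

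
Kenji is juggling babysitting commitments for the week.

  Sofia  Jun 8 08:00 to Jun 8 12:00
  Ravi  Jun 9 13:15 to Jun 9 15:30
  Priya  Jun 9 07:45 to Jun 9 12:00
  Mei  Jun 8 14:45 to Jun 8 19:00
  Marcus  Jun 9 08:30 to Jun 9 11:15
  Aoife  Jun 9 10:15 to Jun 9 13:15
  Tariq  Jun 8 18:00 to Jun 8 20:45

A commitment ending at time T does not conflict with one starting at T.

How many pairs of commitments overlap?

4

Check each pair: they overlap iff neither finishes before the other starts.
Sorted by start: Sofia, Mei, Tariq, Priya, Marcus, Aoife, Ravi.
Mei starts after Sofia ends — done with Sofia.
Tariq starts before Mei ends → Mei and Tariq overlap.
Priya starts after Mei ends — done with Mei.
Priya starts after Tariq ends — done with Tariq.
Marcus starts before Priya ends → Priya and Marcus overlap.
Aoife starts before Priya ends → Priya and Aoife overlap.
Ravi starts after Priya ends.
Aoife starts before Marcus ends → Marcus and Aoife overlap.
Ravi starts after Marcus ends.
Ravi starts exactly when Aoife ends (back-to-back, no overlap).
Overlapping pairs: Aoife & Marcus, Aoife & Priya, Marcus & Priya, Mei & Tariq — 4 in total.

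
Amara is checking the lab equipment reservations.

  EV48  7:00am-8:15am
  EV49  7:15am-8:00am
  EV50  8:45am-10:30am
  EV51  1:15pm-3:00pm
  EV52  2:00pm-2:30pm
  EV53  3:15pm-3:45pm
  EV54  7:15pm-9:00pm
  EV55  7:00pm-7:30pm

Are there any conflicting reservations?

Sorted by start: EV48, EV49, EV50, EV51, EV52, EV53, EV55, EV54.
EV49 starts before EV48 ends → EV48 and EV49 overlap.
That's a conflict, so the schedule is not conflict-free.

Yes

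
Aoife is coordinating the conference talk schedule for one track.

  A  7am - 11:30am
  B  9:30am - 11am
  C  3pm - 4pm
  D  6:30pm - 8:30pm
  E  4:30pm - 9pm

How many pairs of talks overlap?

2

Sorted by start: A, B, C, E, D.
B starts before A ends → A and B overlap.
C starts after A ends — done with A.
C starts after B ends — done with B.
E starts after C ends — done with C.
D starts before E ends → E and D overlap.
Overlapping pairs: A & B, D & E — 2 in total.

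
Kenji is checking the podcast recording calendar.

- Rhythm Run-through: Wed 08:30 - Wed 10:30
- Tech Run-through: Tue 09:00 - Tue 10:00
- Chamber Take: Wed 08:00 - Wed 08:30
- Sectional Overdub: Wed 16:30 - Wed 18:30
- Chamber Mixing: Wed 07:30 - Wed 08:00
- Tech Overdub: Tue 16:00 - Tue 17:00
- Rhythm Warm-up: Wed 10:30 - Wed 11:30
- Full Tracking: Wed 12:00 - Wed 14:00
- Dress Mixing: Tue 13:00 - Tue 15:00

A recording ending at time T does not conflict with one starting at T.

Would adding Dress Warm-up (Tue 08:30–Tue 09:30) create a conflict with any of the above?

Tech Run-through: starts Tue 09:00 before Dress Warm-up ends Tue 09:30, and ends Tue 10:00 after Dress Warm-up starts Tue 08:30 → overlap.
Dress Mixing: starts Tue 13:00 at or after Dress Warm-up ends Tue 09:30 → clear.
Tech Overdub: starts Tue 16:00 at or after Dress Warm-up ends Tue 09:30 → clear.
Chamber Mixing: starts Wed 07:30 at or after Dress Warm-up ends Tue 09:30 → clear.
Chamber Take: starts Wed 08:00 at or after Dress Warm-up ends Tue 09:30 → clear.
Rhythm Run-through: starts Wed 08:30 at or after Dress Warm-up ends Tue 09:30 → clear.
Rhythm Warm-up: starts Wed 10:30 at or after Dress Warm-up ends Tue 09:30 → clear.
Full Tracking: starts Wed 12:00 at or after Dress Warm-up ends Tue 09:30 → clear.
Sectional Overdub: starts Wed 16:30 at or after Dress Warm-up ends Tue 09:30 → clear.
Dress Warm-up overlaps Tech Run-through.

Yes — it overlaps Tech Run-through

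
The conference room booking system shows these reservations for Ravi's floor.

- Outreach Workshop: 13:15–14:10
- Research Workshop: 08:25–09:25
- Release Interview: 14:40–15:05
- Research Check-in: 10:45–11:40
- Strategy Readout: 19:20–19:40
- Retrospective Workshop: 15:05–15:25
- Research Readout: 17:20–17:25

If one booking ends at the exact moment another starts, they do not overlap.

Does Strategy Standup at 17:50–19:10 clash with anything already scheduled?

Research Workshop: ends 09:25 at or before Strategy Standup starts 17:50 → clear.
Research Check-in: ends 11:40 at or before Strategy Standup starts 17:50 → clear.
Outreach Workshop: ends 14:10 at or before Strategy Standup starts 17:50 → clear.
Release Interview: ends 15:05 at or before Strategy Standup starts 17:50 → clear.
Retrospective Workshop: ends 15:25 at or before Strategy Standup starts 17:50 → clear.
Research Readout: ends 17:25 at or before Strategy Standup starts 17:50 → clear.
Strategy Readout: starts 19:20 at or after Strategy Standup ends 19:10 → clear.

No — it doesn't clash with anything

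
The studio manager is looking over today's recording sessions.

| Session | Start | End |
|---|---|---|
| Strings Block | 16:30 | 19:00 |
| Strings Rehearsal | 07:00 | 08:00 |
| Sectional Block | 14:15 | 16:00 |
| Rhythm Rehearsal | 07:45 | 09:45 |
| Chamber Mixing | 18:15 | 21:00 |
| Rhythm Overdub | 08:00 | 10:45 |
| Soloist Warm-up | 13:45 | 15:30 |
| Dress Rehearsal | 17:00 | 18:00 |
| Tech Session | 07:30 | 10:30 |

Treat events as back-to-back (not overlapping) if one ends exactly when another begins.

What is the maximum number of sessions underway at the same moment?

3

Sort all start/end points and keep a running count:
07:00 start Strings Rehearsal → 1
07:30 start Tech Session → 2
07:45 start Rhythm Rehearsal → 3
08:00 end Strings Rehearsal → 2
08:00 start Rhythm Overdub → 3
09:45 end Rhythm Rehearsal → 2
10:30 end Tech Session → 1
10:45 end Rhythm Overdub → 0
13:45 start Soloist Warm-up → 1
14:15 start Sectional Block → 2
15:30 end Soloist Warm-up → 1
16:00 end Sectional Block → 0
16:30 start Strings Block → 1
17:00 start Dress Rehearsal → 2
18:00 end Dress Rehearsal → 1
18:15 start Chamber Mixing → 2
19:00 end Strings Block → 1
21:00 end Chamber Mixing → 0
Peak is 3, at 07:45 (Rhythm Rehearsal, Strings Rehearsal, Tech Session).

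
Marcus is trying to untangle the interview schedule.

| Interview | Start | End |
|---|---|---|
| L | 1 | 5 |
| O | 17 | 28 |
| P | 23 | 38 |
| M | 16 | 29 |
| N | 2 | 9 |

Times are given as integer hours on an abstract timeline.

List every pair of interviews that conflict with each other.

L & N, M & O, M & P, O & P

Two intervals overlap when each starts before the other ends.
Sorted by start: L, N, M, O, P.
N starts before L ends → L and N overlap.
M starts after L ends; L is clear from here.
M starts after N ends; N is clear from here.
O starts before M ends → M and O overlap.
P starts before M ends → M and P overlap.
P starts before O ends → O and P overlap.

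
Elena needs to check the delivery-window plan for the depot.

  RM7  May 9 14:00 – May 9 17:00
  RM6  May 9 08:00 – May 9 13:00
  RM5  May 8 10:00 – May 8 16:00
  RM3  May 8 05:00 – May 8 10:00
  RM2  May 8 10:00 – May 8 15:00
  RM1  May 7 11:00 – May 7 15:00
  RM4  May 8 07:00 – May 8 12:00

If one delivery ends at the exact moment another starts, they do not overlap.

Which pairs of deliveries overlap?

RM2 & RM4, RM2 & RM5, RM3 & RM4, RM4 & RM5

Two intervals overlap when each starts before the other ends.
Sorted by start: RM1, RM3, RM4, RM2, RM5, RM6, RM7.
RM3 starts after RM1 ends; RM1 is clear from here.
RM4 starts before RM3 ends → RM3 and RM4 overlap.
RM2 starts exactly when RM3 ends (back-to-back, no overlap); RM3 is clear from here.
RM2 starts before RM4 ends → RM4 and RM2 overlap.
RM5 starts before RM4 ends → RM4 and RM5 overlap.
RM6 starts after RM4 ends; RM4 is clear from here.
RM5 starts before RM2 ends → RM2 and RM5 overlap.
RM6 starts after RM2 ends; RM2 is clear from here.
RM6 starts after RM5 ends; RM5 is clear from here.
RM7 starts after RM6 ends.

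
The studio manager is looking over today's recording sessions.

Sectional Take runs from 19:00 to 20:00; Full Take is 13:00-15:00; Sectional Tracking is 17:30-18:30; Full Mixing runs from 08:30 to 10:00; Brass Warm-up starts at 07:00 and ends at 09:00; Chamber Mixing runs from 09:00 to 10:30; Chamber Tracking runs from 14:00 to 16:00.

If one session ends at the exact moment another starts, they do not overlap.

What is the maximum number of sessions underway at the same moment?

2

Walk through starts and ends in time order (an end at T is processed before a start at T):
07:00 start Brass Warm-up → 1
08:30 start Full Mixing → 2
09:00 end Brass Warm-up → 1
09:00 start Chamber Mixing → 2
10:00 end Full Mixing → 1
10:30 end Chamber Mixing → 0
13:00 start Full Take → 1
14:00 start Chamber Tracking → 2
15:00 end Full Take → 1
16:00 end Chamber Tracking → 0
17:30 start Sectional Tracking → 1
18:30 end Sectional Tracking → 0
19:00 start Sectional Take → 1
20:00 end Sectional Take → 0
Peak is 2, at 08:30 (Brass Warm-up, Full Mixing).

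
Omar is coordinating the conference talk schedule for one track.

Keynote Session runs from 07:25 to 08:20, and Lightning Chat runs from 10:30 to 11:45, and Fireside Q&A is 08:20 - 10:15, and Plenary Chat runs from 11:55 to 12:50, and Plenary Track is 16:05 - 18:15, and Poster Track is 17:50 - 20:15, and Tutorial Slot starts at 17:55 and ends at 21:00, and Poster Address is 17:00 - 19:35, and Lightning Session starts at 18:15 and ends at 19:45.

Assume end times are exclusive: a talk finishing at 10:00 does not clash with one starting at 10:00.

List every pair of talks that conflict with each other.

Lightning Session & Poster Address, Lightning Session & Poster Track, Lightning Session & Tutorial Slot, Plenary Track & Poster Address, Plenary Track & Poster Track, Plenary Track & Tutorial Slot, Poster Address & Poster Track, Poster Address & Tutorial Slot, Poster Track & Tutorial Slot

Two intervals overlap when each starts before the other ends.
Sorted by start: Keynote Session, Fireside Q&A, Lightning Chat, Plenary Chat, Plenary Track, Poster Address, Poster Track, Tutorial Slot, Lightning Session.
Fireside Q&A starts exactly when Keynote Session ends (back-to-back, no overlap), so Keynote Session has no further overlaps.
Lightning Chat starts after Fireside Q&A ends, so Fireside Q&A has no further overlaps.
Plenary Chat starts after Lightning Chat ends, so Lightning Chat has no further overlaps.
Plenary Track starts after Plenary Chat ends, so Plenary Chat has no further overlaps.
Poster Address starts before Plenary Track ends → Plenary Track and Poster Address overlap.
Poster Track starts before Plenary Track ends → Plenary Track and Poster Track overlap.
Tutorial Slot starts before Plenary Track ends → Plenary Track and Tutorial Slot overlap.
Lightning Session starts exactly when Plenary Track ends (back-to-back, no overlap).
Poster Track starts before Poster Address ends → Poster Address and Poster Track overlap.
Tutorial Slot starts before Poster Address ends → Poster Address and Tutorial Slot overlap.
Lightning Session starts before Poster Address ends → Poster Address and Lightning Session overlap.
Tutorial Slot starts before Poster Track ends → Poster Track and Tutorial Slot overlap.
Lightning Session starts before Poster Track ends → Poster Track and Lightning Session overlap.
Lightning Session starts before Tutorial Slot ends → Tutorial Slot and Lightning Session overlap.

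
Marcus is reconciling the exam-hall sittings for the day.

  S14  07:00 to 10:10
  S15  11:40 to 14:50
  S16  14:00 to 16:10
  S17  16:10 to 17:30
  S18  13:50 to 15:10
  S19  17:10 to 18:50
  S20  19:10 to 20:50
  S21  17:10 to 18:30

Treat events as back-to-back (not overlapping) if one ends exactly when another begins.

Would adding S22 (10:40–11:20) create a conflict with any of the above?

S14: ends 10:10 at or before S22 starts 10:40 → clear.
S15: starts 11:40 at or after S22 ends 11:20 → clear.
S18: starts 13:50 at or after S22 ends 11:20 → clear.
S16: starts 14:00 at or after S22 ends 11:20 → clear.
S17: starts 16:10 at or after S22 ends 11:20 → clear.
S19: starts 17:10 at or after S22 ends 11:20 → clear.
S21: starts 17:10 at or after S22 ends 11:20 → clear.
S20: starts 19:10 at or after S22 ends 11:20 → clear.

No — it doesn't clash with anything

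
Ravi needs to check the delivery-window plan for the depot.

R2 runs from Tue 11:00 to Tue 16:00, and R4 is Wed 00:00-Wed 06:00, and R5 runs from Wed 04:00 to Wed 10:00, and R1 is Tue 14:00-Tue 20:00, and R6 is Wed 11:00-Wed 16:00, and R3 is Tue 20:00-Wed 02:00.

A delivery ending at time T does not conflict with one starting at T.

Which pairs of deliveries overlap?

R1 & R2, R3 & R4, R4 & R5

Check each pair: they overlap iff neither finishes before the other starts.
Sorted by start: R2, R1, R3, R4, R5, R6.
R1 starts before R2 ends → R2 and R1 overlap.
R3 starts after R2 ends, so nothing later overlaps R2 either.
R3 starts exactly when R1 ends (back-to-back, no overlap), so nothing later overlaps R1 either.
R4 starts before R3 ends → R3 and R4 overlap.
R5 starts after R3 ends, so nothing later overlaps R3 either.
R5 starts before R4 ends → R4 and R5 overlap.
R6 starts after R4 ends.
R6 starts after R5 ends.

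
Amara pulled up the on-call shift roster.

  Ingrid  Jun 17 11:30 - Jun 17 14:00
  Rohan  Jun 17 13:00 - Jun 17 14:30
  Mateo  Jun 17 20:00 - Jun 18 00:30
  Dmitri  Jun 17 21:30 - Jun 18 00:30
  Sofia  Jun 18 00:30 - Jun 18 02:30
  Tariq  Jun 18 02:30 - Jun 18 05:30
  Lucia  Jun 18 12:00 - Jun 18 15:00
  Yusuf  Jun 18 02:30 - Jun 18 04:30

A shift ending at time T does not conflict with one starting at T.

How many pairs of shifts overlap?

3

Sorted by start: Ingrid, Rohan, Mateo, Dmitri, Sofia, Tariq, Yusuf, Lucia.
Rohan starts before Ingrid ends → Ingrid and Rohan overlap.
Mateo starts after Ingrid ends, so Ingrid has no further overlaps.
Mateo starts after Rohan ends, so Rohan has no further overlaps.
Dmitri starts before Mateo ends → Mateo and Dmitri overlap.
Sofia starts exactly when Mateo ends (back-to-back, no overlap), so Mateo has no further overlaps.
Sofia starts exactly when Dmitri ends (back-to-back, no overlap), so Dmitri has no further overlaps.
Tariq starts exactly when Sofia ends (back-to-back, no overlap), so Sofia has no further overlaps.
Yusuf starts before Tariq ends → Tariq and Yusuf overlap.
Lucia starts after Tariq ends.
Lucia starts after Yusuf ends.
Overlapping pairs: Dmitri & Mateo, Ingrid & Rohan, Tariq & Yusuf — 3 in total.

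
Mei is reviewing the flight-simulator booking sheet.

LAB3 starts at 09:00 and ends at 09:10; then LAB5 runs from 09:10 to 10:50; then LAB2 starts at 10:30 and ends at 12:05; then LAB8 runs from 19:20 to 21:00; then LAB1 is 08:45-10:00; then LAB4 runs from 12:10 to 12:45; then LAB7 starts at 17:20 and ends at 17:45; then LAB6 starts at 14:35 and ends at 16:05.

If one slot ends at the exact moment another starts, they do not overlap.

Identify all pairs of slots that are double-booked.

LAB1 & LAB3, LAB1 & LAB5, LAB2 & LAB5

Check each pair: they overlap iff neither finishes before the other starts.
Sorted by start: LAB1, LAB3, LAB5, LAB2, LAB4, LAB6, LAB7, LAB8.
LAB3 starts before LAB1 ends → LAB1 and LAB3 overlap.
LAB5 starts before LAB1 ends → LAB1 and LAB5 overlap.
LAB2 starts after LAB1 ends — done with LAB1.
LAB5 starts exactly when LAB3 ends (back-to-back, no overlap) — done with LAB3.
LAB2 starts before LAB5 ends → LAB5 and LAB2 overlap.
LAB4 starts after LAB5 ends — done with LAB5.
LAB4 starts after LAB2 ends — done with LAB2.
LAB6 starts after LAB4 ends — done with LAB4.
LAB7 starts after LAB6 ends — done with LAB6.
LAB8 starts after LAB7 ends.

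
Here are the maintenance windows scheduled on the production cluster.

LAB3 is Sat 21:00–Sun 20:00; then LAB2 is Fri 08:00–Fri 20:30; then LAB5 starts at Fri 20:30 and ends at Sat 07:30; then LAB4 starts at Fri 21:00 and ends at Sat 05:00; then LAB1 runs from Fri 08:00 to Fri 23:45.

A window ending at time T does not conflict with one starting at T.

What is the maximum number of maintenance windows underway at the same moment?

Walk through starts and ends in time order (an end at T is processed before a start at T):
Fri 08:00 start LAB1 → 1
Fri 08:00 start LAB2 → 2
Fri 20:30 end LAB2 → 1
Fri 20:30 start LAB5 → 2
Fri 21:00 start LAB4 → 3
Fri 23:45 end LAB1 → 2
Sat 05:00 end LAB4 → 1
Sat 07:30 end LAB5 → 0
Sat 21:00 start LAB3 → 1
Sun 20:00 end LAB3 → 0
Peak is 3, at Fri 21:00 (LAB1, LAB4, LAB5).

3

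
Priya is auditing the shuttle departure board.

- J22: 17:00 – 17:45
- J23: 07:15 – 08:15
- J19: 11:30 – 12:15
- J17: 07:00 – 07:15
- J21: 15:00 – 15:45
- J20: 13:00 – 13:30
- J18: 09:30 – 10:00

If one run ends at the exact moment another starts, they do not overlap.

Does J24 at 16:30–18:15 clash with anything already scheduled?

J17: ends 07:15 at or before J24 starts 16:30 → clear.
J23: ends 08:15 at or before J24 starts 16:30 → clear.
J18: ends 10:00 at or before J24 starts 16:30 → clear.
J19: ends 12:15 at or before J24 starts 16:30 → clear.
J20: ends 13:30 at or before J24 starts 16:30 → clear.
J21: ends 15:45 at or before J24 starts 16:30 → clear.
J22: starts 17:00 before J24 ends 18:15, and ends 17:45 after J24 starts 16:30 → overlap.
J24 overlaps J22.

Yes — it overlaps J22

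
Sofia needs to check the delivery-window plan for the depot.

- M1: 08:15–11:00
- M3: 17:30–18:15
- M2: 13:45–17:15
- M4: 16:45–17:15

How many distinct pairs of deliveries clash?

1

Sorted by start: M1, M2, M4, M3.
M2 starts after M1 ends, so M1 has no further overlaps.
M4 starts before M2 ends → M2 and M4 overlap.
M3 starts after M2 ends.
M3 starts after M4 ends.
Overlapping pairs: M2 & M4 — 1 in total.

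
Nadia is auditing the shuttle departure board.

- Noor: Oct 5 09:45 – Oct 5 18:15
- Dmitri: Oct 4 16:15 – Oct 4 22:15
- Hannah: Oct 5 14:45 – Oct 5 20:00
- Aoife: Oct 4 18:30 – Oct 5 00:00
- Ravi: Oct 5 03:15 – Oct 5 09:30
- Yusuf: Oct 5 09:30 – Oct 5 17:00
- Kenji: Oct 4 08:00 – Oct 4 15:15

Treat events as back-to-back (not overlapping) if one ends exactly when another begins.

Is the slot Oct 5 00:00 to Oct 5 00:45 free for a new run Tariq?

Kenji: ends Oct 4 15:15 at or before Tariq starts Oct 5 00:00 → clear.
Dmitri: ends Oct 4 22:15 at or before Tariq starts Oct 5 00:00 → clear.
Aoife: ends Oct 5 00:00 at or before Tariq starts Oct 5 00:00 → clear.
Ravi: starts Oct 5 03:15 at or after Tariq ends Oct 5 00:45 → clear.
Yusuf: starts Oct 5 09:30 at or after Tariq ends Oct 5 00:45 → clear.
Noor: starts Oct 5 09:45 at or after Tariq ends Oct 5 00:45 → clear.
Hannah: starts Oct 5 14:45 at or after Tariq ends Oct 5 00:45 → clear.

Yes — the slot is free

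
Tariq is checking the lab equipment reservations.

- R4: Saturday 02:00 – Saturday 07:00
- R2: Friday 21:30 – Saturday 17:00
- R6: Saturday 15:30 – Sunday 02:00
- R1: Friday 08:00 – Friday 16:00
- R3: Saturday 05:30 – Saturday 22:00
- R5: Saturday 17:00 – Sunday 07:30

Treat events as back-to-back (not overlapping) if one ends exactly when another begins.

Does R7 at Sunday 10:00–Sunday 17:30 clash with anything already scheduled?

R1: ends Friday 16:00 at or before R7 starts Sunday 10:00 → clear.
R2: ends Saturday 17:00 at or before R7 starts Sunday 10:00 → clear.
R4: ends Saturday 07:00 at or before R7 starts Sunday 10:00 → clear.
R3: ends Saturday 22:00 at or before R7 starts Sunday 10:00 → clear.
R6: ends Sunday 02:00 at or before R7 starts Sunday 10:00 → clear.
R5: ends Sunday 07:30 at or before R7 starts Sunday 10:00 → clear.

No — it doesn't clash with anything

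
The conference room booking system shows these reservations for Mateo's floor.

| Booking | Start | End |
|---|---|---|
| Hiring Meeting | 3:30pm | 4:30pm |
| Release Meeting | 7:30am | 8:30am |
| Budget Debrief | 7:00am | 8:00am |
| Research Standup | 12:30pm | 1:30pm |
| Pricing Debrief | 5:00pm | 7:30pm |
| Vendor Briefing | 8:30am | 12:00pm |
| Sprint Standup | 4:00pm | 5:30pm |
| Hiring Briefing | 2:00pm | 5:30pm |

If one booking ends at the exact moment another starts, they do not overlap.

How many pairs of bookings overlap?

Sorted by start: Budget Debrief, Release Meeting, Vendor Briefing, Research Standup, Hiring Briefing, Hiring Meeting, Sprint Standup, Pricing Debrief.
Release Meeting starts before Budget Debrief ends → Budget Debrief and Release Meeting overlap.
Vendor Briefing starts after Budget Debrief ends; Budget Debrief is clear from here.
Vendor Briefing starts exactly when Release Meeting ends (back-to-back, no overlap); Release Meeting is clear from here.
Research Standup starts after Vendor Briefing ends; Vendor Briefing is clear from here.
Hiring Briefing starts after Research Standup ends; Research Standup is clear from here.
Hiring Meeting starts before Hiring Briefing ends → Hiring Briefing and Hiring Meeting overlap.
Sprint Standup starts before Hiring Briefing ends → Hiring Briefing and Sprint Standup overlap.
Pricing Debrief starts before Hiring Briefing ends → Hiring Briefing and Pricing Debrief overlap.
Sprint Standup starts before Hiring Meeting ends → Hiring Meeting and Sprint Standup overlap.
Pricing Debrief starts after Hiring Meeting ends.
Pricing Debrief starts before Sprint Standup ends → Sprint Standup and Pricing Debrief overlap.
Overlapping pairs: Budget Debrief & Release Meeting, Hiring Briefing & Hiring Meeting, Hiring Briefing & Pricing Debrief, Hiring Briefing & Sprint Standup, Hiring Meeting & Sprint Standup, Pricing Debrief & Sprint Standup — 6 in total.

6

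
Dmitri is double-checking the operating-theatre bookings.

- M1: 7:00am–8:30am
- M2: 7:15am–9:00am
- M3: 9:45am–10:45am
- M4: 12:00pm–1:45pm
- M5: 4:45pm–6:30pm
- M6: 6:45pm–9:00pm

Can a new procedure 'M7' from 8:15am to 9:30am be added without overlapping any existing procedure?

M1: starts 7:00am before M7 ends 9:30am, and ends 8:30am after M7 starts 8:15am → overlap.
M2: starts 7:15am before M7 ends 9:30am, and ends 9:00am after M7 starts 8:15am → overlap.
M3: starts 9:45am at or after M7 ends 9:30am → clear.
M4: starts 12:00pm at or after M7 ends 9:30am → clear.
M5: starts 4:45pm at or after M7 ends 9:30am → clear.
M6: starts 6:45pm at or after M7 ends 9:30am → clear.
M7 overlaps M1, M2.

No — it overlaps M1, M2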